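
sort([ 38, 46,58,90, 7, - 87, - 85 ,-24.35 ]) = [-87, - 85,-24.35,7, 38,  46,58 , 90 ]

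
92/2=46=46.00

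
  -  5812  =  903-6715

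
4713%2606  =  2107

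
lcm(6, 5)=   30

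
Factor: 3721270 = 2^1*5^1*7^1 * 53161^1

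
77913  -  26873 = 51040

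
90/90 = 1= 1.00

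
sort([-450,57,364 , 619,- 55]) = [-450, - 55,57,  364 , 619 ] 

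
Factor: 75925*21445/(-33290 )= -2^(-1)*5^2*3037^1*3329^(-1 ) * 4289^1 = - 325642325/6658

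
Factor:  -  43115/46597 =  - 5^1*17^ (- 1 )*2741^( - 1 )*8623^1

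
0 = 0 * (-795)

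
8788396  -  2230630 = 6557766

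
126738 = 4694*27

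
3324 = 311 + 3013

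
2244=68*33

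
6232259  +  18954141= 25186400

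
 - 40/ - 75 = 8/15 = 0.53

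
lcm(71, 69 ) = 4899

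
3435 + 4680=8115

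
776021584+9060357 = 785081941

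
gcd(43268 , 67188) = 4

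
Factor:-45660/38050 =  - 2^1*3^1*5^ ( - 1) = - 6/5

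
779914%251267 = 26113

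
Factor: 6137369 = 7^1*113^1* 7759^1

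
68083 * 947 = 64474601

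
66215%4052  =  1383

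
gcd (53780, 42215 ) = 5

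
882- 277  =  605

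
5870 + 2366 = 8236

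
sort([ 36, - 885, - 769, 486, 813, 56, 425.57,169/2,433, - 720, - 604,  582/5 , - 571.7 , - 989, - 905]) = [ - 989, - 905, - 885,- 769,-720, - 604,-571.7,36, 56,169/2,  582/5, 425.57, 433, 486, 813]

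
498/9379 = 6/113 = 0.05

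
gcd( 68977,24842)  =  1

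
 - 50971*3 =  - 152913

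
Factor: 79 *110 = 8690=2^1 * 5^1 *11^1*79^1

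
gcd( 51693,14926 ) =1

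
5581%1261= 537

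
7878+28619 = 36497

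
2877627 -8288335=-5410708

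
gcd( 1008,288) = 144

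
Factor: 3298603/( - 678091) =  - 7^1*11^1*19^ ( - 1 )*89^ ( - 1 )*401^( - 1 )*42839^1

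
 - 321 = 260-581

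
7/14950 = 7/14950  =  0.00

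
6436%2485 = 1466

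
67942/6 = 33971/3 = 11323.67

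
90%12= 6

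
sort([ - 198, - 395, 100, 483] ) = [ - 395,  -  198, 100, 483]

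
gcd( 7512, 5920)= 8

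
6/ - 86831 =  - 6/86831 = - 0.00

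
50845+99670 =150515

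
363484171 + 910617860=1274102031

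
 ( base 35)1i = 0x35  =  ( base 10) 53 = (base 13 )41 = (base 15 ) 38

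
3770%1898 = 1872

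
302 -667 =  - 365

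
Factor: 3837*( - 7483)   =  - 28712271 = - 3^1*7^1*1069^1*1279^1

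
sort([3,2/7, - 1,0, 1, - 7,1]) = [ - 7, - 1, 0, 2/7, 1, 1, 3 ] 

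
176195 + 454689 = 630884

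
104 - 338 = - 234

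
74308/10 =37154/5 = 7430.80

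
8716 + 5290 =14006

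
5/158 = 5/158 = 0.03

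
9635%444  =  311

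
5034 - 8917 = - 3883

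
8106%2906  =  2294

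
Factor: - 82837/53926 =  - 2^( - 1) * 59^( - 1) *457^ (-1)*82837^1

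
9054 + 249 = 9303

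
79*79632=6290928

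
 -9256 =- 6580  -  2676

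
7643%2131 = 1250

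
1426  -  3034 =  - 1608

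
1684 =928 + 756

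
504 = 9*56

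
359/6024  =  359/6024 = 0.06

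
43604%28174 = 15430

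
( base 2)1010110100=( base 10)692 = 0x2b4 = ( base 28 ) OK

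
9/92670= 3/30890 = 0.00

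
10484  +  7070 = 17554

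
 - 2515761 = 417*( - 6033) 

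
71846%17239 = 2890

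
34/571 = 34/571 = 0.06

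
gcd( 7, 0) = 7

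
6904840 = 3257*2120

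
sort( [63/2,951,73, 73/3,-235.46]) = [ - 235.46  ,  73/3, 63/2, 73,951 ]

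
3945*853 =3365085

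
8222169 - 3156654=5065515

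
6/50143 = 6/50143= 0.00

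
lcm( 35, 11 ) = 385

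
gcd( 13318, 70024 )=2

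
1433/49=29 + 12/49 = 29.24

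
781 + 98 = 879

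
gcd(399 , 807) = 3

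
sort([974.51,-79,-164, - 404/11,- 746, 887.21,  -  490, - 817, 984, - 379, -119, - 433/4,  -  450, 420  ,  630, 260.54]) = [ - 817, -746,-490, - 450 , - 379,-164,-119 ,-433/4, - 79 , - 404/11, 260.54, 420,630, 887.21, 974.51, 984 ] 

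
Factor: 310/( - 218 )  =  - 155/109 = - 5^1*31^1  *  109^(  -  1)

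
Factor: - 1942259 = - 11^1*317^1*557^1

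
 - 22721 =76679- 99400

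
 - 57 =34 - 91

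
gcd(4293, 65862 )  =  9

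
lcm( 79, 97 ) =7663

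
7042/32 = 220 + 1/16 = 220.06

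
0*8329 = 0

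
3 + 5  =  8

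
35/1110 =7/222 = 0.03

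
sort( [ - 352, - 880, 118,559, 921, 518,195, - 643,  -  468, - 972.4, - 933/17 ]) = [ -972.4,  -  880, - 643, - 468, - 352, - 933/17, 118, 195 , 518, 559,921 ] 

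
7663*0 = 0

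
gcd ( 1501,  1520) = 19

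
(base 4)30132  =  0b1100011110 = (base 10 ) 798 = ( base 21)1h0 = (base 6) 3410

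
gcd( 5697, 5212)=1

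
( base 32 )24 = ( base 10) 68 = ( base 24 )2K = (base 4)1010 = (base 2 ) 1000100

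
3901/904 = 4 + 285/904 = 4.32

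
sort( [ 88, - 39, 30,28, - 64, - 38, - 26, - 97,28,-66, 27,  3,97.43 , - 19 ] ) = [  -  97, - 66, - 64, - 39, - 38,  -  26,  -  19, 3,27, 28,  28, 30,  88,97.43]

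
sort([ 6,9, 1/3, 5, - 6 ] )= [ - 6,1/3, 5, 6, 9]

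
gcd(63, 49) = 7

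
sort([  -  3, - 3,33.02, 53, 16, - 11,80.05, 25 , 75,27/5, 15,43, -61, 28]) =[- 61,-11, - 3, -3, 27/5,  15, 16,25, 28, 33.02, 43,53,75, 80.05] 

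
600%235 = 130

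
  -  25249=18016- 43265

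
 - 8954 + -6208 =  - 15162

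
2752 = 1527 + 1225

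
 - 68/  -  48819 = 68/48819 = 0.00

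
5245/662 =5245/662 = 7.92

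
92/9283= 92/9283 = 0.01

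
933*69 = 64377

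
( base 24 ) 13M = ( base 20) 1da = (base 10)670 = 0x29e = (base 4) 22132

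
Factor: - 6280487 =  - 6280487^1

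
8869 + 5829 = 14698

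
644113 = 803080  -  158967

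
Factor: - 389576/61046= - 2^2*11^1*19^1*131^( - 1) = - 836/131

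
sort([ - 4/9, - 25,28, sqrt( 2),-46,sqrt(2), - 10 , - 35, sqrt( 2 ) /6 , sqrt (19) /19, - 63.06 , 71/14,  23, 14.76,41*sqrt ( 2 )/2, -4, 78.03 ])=[ - 63.06 , - 46, -35,-25,-10,  -  4,- 4/9,sqrt(19)/19,sqrt( 2) /6 , sqrt( 2 ),sqrt(2 ), 71/14,14.76,23,  28, 41*sqrt( 2)/2 , 78.03 ]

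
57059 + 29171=86230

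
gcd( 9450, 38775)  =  75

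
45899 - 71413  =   - 25514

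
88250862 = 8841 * 9982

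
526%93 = 61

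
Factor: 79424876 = 2^2 * 73^1*272003^1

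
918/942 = 153/157 = 0.97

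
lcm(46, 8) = 184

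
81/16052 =81/16052 = 0.01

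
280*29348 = 8217440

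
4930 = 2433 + 2497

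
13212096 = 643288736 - 630076640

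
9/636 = 3/212 = 0.01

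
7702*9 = 69318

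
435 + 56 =491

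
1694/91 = 18 + 8/13= 18.62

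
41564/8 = 5195+1/2 = 5195.50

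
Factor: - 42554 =  -  2^1*21277^1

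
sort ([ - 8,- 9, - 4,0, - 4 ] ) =[ - 9, - 8, - 4,-4,  0 ]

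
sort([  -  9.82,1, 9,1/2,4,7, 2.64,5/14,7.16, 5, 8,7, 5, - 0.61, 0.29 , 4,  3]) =[ - 9.82, -0.61, 0.29,5/14,1/2, 1 , 2.64, 3,  4,4,5,5,7,7, 7.16,8,9 ] 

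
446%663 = 446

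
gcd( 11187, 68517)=9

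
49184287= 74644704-25460417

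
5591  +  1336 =6927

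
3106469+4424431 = 7530900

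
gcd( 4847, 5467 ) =1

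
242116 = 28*8647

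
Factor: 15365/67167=35/153=3^( - 2 )*5^1*7^1 * 17^ ( - 1 )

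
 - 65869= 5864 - 71733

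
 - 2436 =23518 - 25954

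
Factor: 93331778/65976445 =2^1*5^(  -  1) * 13195289^(-1) * 46665889^1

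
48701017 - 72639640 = -23938623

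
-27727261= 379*( - 73159 ) 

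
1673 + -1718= - 45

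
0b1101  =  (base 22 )D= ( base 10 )13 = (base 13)10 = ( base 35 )d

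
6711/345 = 2237/115 =19.45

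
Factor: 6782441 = 6782441^1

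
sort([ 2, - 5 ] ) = [ - 5, 2] 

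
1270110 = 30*42337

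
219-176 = 43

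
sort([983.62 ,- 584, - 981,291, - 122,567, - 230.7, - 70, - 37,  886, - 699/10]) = [-981,  -  584, - 230.7, - 122, - 70, - 699/10, - 37 , 291 , 567, 886, 983.62]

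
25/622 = 25/622 = 0.04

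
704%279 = 146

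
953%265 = 158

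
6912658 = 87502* 79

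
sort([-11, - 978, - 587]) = [ - 978, - 587, - 11 ] 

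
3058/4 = 764 + 1/2=764.50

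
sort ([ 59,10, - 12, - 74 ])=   [  -  74,-12,10,59]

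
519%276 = 243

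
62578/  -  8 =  - 31289/4 = - 7822.25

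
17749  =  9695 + 8054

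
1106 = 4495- 3389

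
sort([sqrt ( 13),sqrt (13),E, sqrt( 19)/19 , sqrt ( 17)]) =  [ sqrt( 19)/19,E,sqrt ( 13 ),sqrt(13),sqrt( 17) ] 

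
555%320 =235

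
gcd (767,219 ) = 1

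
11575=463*25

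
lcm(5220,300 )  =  26100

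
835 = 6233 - 5398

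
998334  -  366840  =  631494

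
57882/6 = 9647 = 9647.00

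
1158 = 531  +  627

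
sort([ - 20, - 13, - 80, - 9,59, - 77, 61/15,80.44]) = [-80 , - 77 , - 20,  -  13, - 9,61/15, 59 , 80.44 ] 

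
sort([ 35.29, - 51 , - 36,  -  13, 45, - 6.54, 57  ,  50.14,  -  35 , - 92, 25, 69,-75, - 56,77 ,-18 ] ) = [ - 92,-75, - 56 , - 51, - 36 , - 35,-18,-13,-6.54 , 25,35.29,  45  ,  50.14 , 57,69,77]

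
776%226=98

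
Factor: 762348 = 2^2*3^1*17^1*37^1*101^1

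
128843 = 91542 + 37301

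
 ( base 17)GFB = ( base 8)11432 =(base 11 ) 3746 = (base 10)4890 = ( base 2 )1001100011010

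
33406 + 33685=67091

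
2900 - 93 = 2807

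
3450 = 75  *46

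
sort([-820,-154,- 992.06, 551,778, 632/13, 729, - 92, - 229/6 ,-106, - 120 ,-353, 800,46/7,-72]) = [ - 992.06, - 820, - 353,  -  154,-120, - 106, - 92,  -  72, -229/6, 46/7,632/13, 551, 729,778,  800] 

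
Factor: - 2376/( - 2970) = 4/5=2^2*5^( - 1)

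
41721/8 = 5215 + 1/8 = 5215.12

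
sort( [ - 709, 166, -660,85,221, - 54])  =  [ - 709, - 660, -54, 85, 166 , 221] 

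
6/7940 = 3/3970 = 0.00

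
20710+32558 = 53268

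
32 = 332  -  300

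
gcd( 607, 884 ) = 1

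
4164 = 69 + 4095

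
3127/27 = 115 + 22/27 = 115.81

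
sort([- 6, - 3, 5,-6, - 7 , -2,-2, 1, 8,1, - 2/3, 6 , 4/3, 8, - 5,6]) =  [ - 7,  -  6, - 6, - 5,  -  3, - 2,-2 , - 2/3, 1, 1, 4/3,5, 6, 6, 8,8]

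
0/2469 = 0 = 0.00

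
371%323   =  48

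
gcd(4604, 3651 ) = 1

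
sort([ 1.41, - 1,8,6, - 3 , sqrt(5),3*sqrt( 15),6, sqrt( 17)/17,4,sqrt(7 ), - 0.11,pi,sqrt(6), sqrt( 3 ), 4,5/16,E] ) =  [  -  3,-1, - 0.11, sqrt(17)/17,  5/16,1.41,  sqrt( 3 ),sqrt(5),sqrt (6),sqrt( 7 ),E,pi, 4, 4  ,  6,6,  8, 3  *sqrt (15) ] 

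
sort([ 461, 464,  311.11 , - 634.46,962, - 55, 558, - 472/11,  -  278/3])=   [ - 634.46, - 278/3,-55, - 472/11, 311.11 , 461, 464 , 558,  962 ] 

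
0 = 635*0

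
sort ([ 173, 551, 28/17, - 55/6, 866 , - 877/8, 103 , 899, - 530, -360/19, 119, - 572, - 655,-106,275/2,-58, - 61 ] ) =[ - 655, - 572, - 530, - 877/8, - 106, - 61,-58, - 360/19, - 55/6,28/17,103, 119,275/2, 173,551, 866,899]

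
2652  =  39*68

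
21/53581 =21/53581 = 0.00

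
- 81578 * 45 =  - 3671010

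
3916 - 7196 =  -3280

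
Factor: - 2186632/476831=  -  2^3*7^1 * 39047^1 * 476831^( - 1) 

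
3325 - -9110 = 12435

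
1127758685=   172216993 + 955541692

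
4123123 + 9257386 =13380509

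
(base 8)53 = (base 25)1I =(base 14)31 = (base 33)1a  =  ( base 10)43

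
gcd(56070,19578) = 6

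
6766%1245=541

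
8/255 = 8/255  =  0.03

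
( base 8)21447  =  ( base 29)AK9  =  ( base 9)13308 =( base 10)8999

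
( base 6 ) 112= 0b101100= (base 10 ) 44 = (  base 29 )1F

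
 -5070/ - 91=390/7 = 55.71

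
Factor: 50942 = 2^1*25471^1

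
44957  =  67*671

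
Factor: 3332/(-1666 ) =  - 2 = -  2^1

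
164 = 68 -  -96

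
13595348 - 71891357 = - 58296009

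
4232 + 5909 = 10141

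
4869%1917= 1035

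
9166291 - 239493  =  8926798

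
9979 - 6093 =3886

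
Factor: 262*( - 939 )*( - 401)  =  2^1*3^1*131^1 * 313^1* 401^1 = 98653218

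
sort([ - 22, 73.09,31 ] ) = [ - 22, 31, 73.09]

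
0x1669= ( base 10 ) 5737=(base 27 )7nd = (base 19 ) FGI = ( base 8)13151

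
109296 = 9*12144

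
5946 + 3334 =9280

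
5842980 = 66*88530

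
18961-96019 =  - 77058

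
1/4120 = 1/4120 = 0.00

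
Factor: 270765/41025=33/5 = 3^1*5^ (- 1) * 11^1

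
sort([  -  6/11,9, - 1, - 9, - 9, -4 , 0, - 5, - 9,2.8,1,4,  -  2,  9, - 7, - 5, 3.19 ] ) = [ - 9, - 9, - 9, - 7, - 5, - 5,-4,  -  2, - 1, -6/11,0,1,2.8,3.19,4,9,9 ] 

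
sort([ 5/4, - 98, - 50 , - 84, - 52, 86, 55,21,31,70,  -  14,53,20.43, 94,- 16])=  [ - 98,-84, - 52, - 50, - 16 , - 14, 5/4  ,  20.43,21,31, 53,55, 70,86, 94 ]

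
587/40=14+27/40 = 14.68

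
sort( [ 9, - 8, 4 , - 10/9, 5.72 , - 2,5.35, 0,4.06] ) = [ - 8 ,- 2,  -  10/9, 0,4, 4.06, 5.35, 5.72, 9] 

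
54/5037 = 18/1679 = 0.01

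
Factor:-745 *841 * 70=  - 43858150 = -2^1 *5^2*7^1*29^2*149^1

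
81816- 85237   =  -3421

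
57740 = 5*11548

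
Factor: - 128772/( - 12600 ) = 511/50 = 2^ ( - 1)*5^( -2 )*7^1*73^1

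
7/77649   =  7/77649 = 0.00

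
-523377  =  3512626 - 4036003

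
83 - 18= 65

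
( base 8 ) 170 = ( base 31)3R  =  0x78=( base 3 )11110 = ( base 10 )120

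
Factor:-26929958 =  - 2^1*11^1 * 1224089^1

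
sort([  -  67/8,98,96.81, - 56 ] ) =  [ - 56, - 67/8, 96.81, 98]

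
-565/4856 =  - 1 + 4291/4856 = - 0.12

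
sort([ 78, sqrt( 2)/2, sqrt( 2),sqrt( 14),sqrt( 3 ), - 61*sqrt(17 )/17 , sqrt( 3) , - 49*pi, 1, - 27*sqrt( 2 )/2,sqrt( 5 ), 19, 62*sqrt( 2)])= [ - 49*pi,-27*sqrt( 2)/2  , - 61*sqrt(17 ) /17, sqrt(2)/2 , 1, sqrt( 2 ) , sqrt( 3 ) , sqrt( 3 ) , sqrt(5), sqrt( 14),19,78, 62*sqrt( 2)]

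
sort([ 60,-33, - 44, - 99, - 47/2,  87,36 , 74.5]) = [ - 99, - 44, - 33, - 47/2, 36,60 , 74.5,  87]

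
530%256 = 18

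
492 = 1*492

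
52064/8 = 6508 = 6508.00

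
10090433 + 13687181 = 23777614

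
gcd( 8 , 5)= 1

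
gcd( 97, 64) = 1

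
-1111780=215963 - 1327743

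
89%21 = 5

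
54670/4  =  13667 + 1/2 = 13667.50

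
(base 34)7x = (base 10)271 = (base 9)331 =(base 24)b7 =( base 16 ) 10f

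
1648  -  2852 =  - 1204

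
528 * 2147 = 1133616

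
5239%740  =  59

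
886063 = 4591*193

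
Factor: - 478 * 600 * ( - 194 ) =55639200 = 2^5*3^1* 5^2*97^1 * 239^1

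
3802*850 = 3231700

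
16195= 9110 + 7085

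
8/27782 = 4/13891 = 0.00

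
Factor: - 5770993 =-5770993^1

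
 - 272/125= - 272/125=- 2.18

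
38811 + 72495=111306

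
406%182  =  42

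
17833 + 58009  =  75842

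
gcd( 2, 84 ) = 2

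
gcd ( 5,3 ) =1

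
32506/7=4643 + 5/7= 4643.71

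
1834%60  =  34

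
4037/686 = 5 + 607/686 = 5.88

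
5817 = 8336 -2519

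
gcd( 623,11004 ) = 7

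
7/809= 7/809 =0.01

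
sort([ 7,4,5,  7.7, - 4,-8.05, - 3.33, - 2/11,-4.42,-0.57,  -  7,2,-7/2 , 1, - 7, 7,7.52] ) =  [ - 8.05, - 7, - 7 , - 4.42, - 4,-7/2,-3.33, - 0.57, - 2/11 , 1,2, 4, 5, 7,7,7.52,7.7 ]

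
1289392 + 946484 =2235876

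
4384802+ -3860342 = 524460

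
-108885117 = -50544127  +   - 58340990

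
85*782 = 66470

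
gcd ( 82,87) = 1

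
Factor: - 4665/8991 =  - 1555/2997 = - 3^( - 4)*  5^1*37^( - 1)*311^1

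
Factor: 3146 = 2^1*11^2*13^1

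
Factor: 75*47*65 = 229125 = 3^1 * 5^3*13^1*47^1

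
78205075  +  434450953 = 512656028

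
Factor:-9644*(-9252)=2^4*3^2*257^1*2411^1  =  89226288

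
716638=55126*13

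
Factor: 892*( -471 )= - 420132 = -2^2*3^1*157^1 * 223^1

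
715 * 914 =653510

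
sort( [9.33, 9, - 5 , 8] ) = [-5, 8, 9, 9.33 ]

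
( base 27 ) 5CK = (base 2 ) 111110010101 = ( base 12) 2385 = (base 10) 3989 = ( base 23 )7CA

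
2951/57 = 51 + 44/57= 51.77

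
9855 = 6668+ 3187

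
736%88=32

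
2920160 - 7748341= - 4828181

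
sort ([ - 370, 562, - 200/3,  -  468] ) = [-468,-370,  -  200/3,562 ] 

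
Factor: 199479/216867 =413/449 = 7^1*59^1*449^( - 1 ) 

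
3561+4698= 8259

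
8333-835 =7498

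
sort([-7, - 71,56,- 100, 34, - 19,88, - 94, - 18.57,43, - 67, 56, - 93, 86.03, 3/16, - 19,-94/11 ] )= [ - 100, - 94, - 93,- 71,-67 ,-19, - 19, - 18.57,-94/11,-7,3/16,34 , 43  ,  56,56, 86.03, 88 ]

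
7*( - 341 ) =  - 2387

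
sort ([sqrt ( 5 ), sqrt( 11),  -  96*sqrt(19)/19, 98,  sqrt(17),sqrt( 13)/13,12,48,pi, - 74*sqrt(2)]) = [ - 74*sqrt(2) , - 96*sqrt( 19 ) /19,sqrt( 13)/13, sqrt( 5 ),  pi, sqrt( 11),sqrt( 17),12, 48, 98] 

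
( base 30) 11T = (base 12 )67B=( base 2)1110111111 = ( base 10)959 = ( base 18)2H5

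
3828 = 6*638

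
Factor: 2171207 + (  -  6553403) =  - 4382196 = - 2^2 * 3^1  *7^1*13^1 * 4013^1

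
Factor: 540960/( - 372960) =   -  3^ ( - 1)*7^1 * 23^1*37^( - 1 ) = - 161/111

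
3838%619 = 124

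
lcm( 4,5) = 20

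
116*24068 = 2791888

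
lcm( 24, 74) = 888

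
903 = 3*301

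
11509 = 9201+2308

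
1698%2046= 1698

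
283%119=45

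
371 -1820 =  - 1449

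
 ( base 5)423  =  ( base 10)113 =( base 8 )161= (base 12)95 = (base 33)3e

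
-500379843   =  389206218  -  889586061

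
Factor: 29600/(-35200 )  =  -2^(  -  2 )*11^( -1)*37^1 = - 37/44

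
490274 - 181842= 308432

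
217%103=11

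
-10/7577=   -1 +7567/7577 = - 0.00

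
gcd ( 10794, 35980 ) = 3598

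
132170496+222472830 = 354643326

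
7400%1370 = 550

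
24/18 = 1 + 1/3 =1.33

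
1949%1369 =580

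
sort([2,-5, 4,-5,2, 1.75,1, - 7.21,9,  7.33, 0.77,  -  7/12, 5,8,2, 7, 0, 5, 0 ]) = [ -7.21, - 5, - 5 , -7/12, 0,0, 0.77, 1, 1.75,  2, 2,2,4,5,  5, 7,7.33,8,9 ] 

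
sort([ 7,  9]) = [7,9 ] 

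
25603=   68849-43246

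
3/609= 1/203 = 0.00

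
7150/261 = 7150/261 = 27.39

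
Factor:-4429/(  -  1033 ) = 43^1 * 103^1*1033^(  -  1)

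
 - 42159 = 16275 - 58434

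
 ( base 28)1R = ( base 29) 1q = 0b110111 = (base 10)55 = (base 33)1M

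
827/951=827/951 = 0.87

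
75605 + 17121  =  92726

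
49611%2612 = 2595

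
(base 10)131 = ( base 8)203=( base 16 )83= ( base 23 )5G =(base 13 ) a1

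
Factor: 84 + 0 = 84 = 2^2 * 3^1*7^1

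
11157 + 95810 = 106967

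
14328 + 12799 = 27127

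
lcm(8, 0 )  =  0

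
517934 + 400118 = 918052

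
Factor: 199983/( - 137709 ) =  - 3^( - 1 ) * 7^1 *11^( - 1 ) * 13^( - 1 ) * 89^1= - 623/429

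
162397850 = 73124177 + 89273673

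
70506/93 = 23502/31= 758.13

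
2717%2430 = 287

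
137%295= 137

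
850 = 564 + 286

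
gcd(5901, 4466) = 7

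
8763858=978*8961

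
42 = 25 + 17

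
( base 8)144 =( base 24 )44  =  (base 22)4C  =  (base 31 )37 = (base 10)100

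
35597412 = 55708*639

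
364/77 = 52/11 = 4.73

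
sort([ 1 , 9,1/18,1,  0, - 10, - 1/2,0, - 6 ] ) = [-10, -6, - 1/2,0,0,1/18, 1, 1,9]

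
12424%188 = 16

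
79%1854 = 79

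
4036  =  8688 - 4652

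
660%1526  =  660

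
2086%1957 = 129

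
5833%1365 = 373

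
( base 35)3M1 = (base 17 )F69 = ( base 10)4446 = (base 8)10536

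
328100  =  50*6562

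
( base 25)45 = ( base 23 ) 4D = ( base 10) 105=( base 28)3L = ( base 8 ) 151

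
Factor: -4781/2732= - 7/4 = - 2^( - 2) * 7^1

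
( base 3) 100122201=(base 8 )15577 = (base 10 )7039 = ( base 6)52331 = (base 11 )531A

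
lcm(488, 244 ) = 488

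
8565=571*15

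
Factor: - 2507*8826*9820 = -2^3*3^1*5^1*23^1 * 109^1*491^1*  1471^1 = -217284999240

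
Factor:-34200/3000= - 57/5 = - 3^1*5^(-1) *19^1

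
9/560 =9/560 = 0.02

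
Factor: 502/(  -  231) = - 2^1*3^ ( - 1)*7^( - 1 )*  11^ ( - 1 )*251^1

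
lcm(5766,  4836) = 149916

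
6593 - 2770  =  3823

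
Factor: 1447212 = 2^2*3^1*13^1 *9277^1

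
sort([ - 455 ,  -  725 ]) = [ - 725, - 455 ]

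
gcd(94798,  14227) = 1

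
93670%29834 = 4168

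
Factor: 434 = 2^1*7^1*31^1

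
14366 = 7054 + 7312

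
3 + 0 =3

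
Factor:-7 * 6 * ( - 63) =2646 = 2^1*3^3*7^2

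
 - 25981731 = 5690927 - 31672658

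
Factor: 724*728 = 527072=2^5*7^1 *13^1*181^1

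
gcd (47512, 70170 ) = 2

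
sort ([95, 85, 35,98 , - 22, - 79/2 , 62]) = [- 79/2, - 22, 35, 62,85, 95,98 ]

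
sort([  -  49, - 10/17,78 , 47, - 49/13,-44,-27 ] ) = [ - 49,-44,- 27, - 49/13, - 10/17, 47,78 ] 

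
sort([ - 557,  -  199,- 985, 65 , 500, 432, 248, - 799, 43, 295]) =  [-985, - 799, - 557, - 199, 43, 65, 248, 295,432, 500]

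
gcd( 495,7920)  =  495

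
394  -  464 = - 70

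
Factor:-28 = - 2^2* 7^1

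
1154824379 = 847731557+307092822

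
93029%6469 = 2463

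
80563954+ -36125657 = 44438297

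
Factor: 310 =2^1*5^1 * 31^1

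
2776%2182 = 594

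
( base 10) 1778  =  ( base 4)123302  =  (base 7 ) 5120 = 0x6F2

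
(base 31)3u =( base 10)123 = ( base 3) 11120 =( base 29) 47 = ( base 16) 7b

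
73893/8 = 73893/8 =9236.62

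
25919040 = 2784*9310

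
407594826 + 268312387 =675907213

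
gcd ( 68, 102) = 34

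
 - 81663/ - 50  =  1633 + 13/50 =1633.26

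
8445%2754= 183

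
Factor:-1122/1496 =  - 2^(  -  2 )*3^1 = - 3/4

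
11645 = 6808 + 4837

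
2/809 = 2/809 = 0.00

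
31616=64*494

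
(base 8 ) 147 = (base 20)53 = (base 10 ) 103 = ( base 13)7c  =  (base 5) 403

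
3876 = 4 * 969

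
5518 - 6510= -992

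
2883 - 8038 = -5155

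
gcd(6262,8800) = 2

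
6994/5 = 1398 + 4/5 = 1398.80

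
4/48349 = 4/48349 = 0.00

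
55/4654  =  55/4654 = 0.01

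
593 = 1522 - 929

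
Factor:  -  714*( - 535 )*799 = 2^1*3^1*5^1*7^1 * 17^2*47^1*107^1 = 305210010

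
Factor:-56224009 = - 929^1*60521^1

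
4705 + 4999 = 9704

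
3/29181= 1/9727  =  0.00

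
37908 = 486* 78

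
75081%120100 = 75081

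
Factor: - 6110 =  - 2^1*5^1*13^1* 47^1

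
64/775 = 64/775 = 0.08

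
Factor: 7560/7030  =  2^2*3^3*7^1*19^( - 1 )*37^( - 1 ) = 756/703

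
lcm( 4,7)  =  28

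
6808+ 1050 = 7858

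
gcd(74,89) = 1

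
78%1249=78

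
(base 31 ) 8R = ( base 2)100010011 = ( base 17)G3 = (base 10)275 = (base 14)159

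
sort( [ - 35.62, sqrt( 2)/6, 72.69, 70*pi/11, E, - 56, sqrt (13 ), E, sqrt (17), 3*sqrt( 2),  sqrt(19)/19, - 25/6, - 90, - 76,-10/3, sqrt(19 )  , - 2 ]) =[ - 90, - 76,  -  56 , - 35.62, - 25/6, - 10/3, - 2, sqrt ( 19 ) /19,sqrt (2 )/6, E,  E,  sqrt( 13), sqrt( 17), 3*sqrt ( 2 ), sqrt( 19), 70*pi/11,72.69]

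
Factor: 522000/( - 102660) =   -  300/59  =  -2^2*3^1*5^2  *59^( -1 ) 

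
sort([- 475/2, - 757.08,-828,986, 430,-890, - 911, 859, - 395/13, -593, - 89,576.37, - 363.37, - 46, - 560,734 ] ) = [ - 911, - 890, - 828, - 757.08 , - 593, - 560, - 363.37, - 475/2, - 89, - 46, - 395/13,430 , 576.37, 734, 859, 986]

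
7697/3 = 2565  +  2/3 = 2565.67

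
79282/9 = 8809 + 1/9 = 8809.11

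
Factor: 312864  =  2^5*3^1 * 3259^1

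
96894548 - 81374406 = 15520142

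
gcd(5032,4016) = 8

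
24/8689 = 24/8689 = 0.00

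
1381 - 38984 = -37603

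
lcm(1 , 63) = 63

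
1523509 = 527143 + 996366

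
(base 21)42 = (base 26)38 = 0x56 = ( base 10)86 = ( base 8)126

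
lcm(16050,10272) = 256800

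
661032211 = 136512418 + 524519793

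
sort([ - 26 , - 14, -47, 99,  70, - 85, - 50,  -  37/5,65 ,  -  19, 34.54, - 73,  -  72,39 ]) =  [ - 85, - 73,  -  72, - 50  , - 47,-26 , - 19, - 14, - 37/5,34.54,  39, 65, 70 , 99 ]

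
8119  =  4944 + 3175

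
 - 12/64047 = -4/21349  =  - 0.00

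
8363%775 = 613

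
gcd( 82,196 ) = 2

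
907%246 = 169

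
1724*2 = 3448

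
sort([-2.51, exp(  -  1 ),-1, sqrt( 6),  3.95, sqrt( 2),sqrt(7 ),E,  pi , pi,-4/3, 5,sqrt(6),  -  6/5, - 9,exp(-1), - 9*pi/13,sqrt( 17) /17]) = [ - 9, - 2.51, - 9*pi/13, -4/3, - 6/5,-1, sqrt(17) /17 , exp( - 1 ), exp( - 1),sqrt ( 2 ), sqrt(6 ), sqrt( 6),sqrt(7),E, pi, pi, 3.95, 5]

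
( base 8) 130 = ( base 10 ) 88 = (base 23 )3j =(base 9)107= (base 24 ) 3g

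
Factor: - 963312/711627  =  -976/721 = -2^4*7^ (-1)*61^1*103^ ( - 1)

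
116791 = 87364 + 29427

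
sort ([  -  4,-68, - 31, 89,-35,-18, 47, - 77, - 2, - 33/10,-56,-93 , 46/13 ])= [ - 93, - 77 ,-68,-56, - 35,  -  31,-18 ,-4 ,-33/10, - 2,46/13 , 47, 89]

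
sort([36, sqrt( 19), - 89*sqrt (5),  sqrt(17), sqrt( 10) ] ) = [ - 89*sqrt ( 5 ),  sqrt( 10), sqrt( 17 ), sqrt ( 19), 36]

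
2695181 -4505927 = -1810746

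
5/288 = 5/288 = 0.02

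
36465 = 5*7293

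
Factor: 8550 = 2^1* 3^2*5^2*19^1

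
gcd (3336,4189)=1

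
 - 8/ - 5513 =8/5513  =  0.00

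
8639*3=25917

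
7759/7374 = 7759/7374 = 1.05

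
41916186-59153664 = - 17237478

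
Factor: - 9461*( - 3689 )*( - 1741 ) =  - 7^1*17^1*31^1 * 1741^1*9461^1  =  - 60763736089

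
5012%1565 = 317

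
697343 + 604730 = 1302073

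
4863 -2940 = 1923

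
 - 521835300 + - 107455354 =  - 629290654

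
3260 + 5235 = 8495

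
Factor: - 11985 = - 3^1*5^1 * 17^1*47^1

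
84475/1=84475  =  84475.00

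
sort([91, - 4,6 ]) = [ - 4, 6,91 ]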